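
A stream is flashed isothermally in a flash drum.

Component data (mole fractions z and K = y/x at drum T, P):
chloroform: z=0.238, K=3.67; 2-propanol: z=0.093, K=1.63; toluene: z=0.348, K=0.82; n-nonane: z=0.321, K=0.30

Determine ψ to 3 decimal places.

Rachford–Rice: g(ψ) = Σ zᵢ(Kᵢ−1)/(1+ψ(Kᵢ−1)) = 0.
Feasibility: ΣzᵢKᵢ = 1.407, Σzᵢ/Kᵢ = 1.616 — both > 1, two phases present.
Iterate (Newton) starting at ψ = 0.5:
  ψ = 0.500: g = -0.0978, g' = -0.718 → ψ = 0.364
  ψ = 0.364: g = 0.0015, g' = -0.757 → ψ = 0.366
Converged at ψ = 0.366.

ψ = 0.366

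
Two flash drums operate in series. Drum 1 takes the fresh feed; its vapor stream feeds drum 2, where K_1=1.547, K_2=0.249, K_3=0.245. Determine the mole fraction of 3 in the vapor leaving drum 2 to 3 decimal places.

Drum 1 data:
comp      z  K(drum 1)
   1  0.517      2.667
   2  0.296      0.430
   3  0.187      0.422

y_3 (drum 2) = 0.040

Drum 1:
Newton–Raphson from ψ₁ = 0.5:
  ψ₁ = 0.500: g = 0.0821, g' = -0.739 → ψ₁ = 0.611
  ψ₁ = 0.611: g = 0.0010, g' = -0.728 → ψ₁ = 0.612
Converged at ψ₁ = 0.612.
Drum-1 compositions:
  1: x = 0.256, y = 0.682
  2: x = 0.455, y = 0.196
  3: x = 0.289, y = 0.122
Drum-2 feed = drum-1 vapor: z₂ = (0.6823, 0.1955, 0.1221).
Drum 2:
Let ψ₂ = V/F and solve Σ zᵢ(Kᵢ−1)/(1+ψ₂(Kᵢ−1)) = 0.
Check two-phase: ΣzᵢKᵢ = 1.134 > 1 and Σzᵢ/Kᵢ = 1.725 > 1, so g(0) = 0.134 > 0 and g(1) = -0.725 < 0.
Newton iteration, ψ₂⁰ = 0.68:
  ψ₂ = 0.680: g = -0.2176, g' = -0.863 → ψ₂ = 0.428
  ψ₂ = 0.428: g = -0.0502, g' = -0.525 → ψ₂ = 0.332
  ψ₂ = 0.332: g = -0.0030, g' = -0.466 → ψ₂ = 0.326
Converged at ψ₂ = 0.326.
  1: x = 0.579, y = 0.896
  2: x = 0.259, y = 0.064
  3: x = 0.162, y = 0.040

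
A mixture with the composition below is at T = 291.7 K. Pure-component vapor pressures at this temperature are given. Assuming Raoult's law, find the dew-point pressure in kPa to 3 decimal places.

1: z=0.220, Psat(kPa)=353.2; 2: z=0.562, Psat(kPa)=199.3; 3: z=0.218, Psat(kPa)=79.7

At the dew point ψ → 1, so Σzᵢ/Kᵢ = 1 with Kᵢ = Pᵢˢᵃᵗ/P ⇒ 1/P = Σzᵢ/Pᵢˢᵃᵗ.
1/P = 0.220/353.2 + 0.562/199.3 + 0.218/79.7 = 0.006178 ⇒ P = 161.865 kPa

Pdew = 161.865 kPa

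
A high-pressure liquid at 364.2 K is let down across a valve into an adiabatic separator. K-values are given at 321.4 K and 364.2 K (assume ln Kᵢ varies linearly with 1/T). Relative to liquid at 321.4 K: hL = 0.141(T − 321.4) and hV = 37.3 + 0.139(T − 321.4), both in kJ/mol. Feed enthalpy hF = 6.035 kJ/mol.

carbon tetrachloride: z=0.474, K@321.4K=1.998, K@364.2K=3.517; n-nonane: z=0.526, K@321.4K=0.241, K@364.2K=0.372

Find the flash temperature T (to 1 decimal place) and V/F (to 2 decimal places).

Adiabatic flash: solve Rachford–Rice at each trial T, then check hF = ψ·hV(T) + (1−ψ)·hL(T).
  T = 321.4 K: K = (1.998, 0.241), RR gives ψ = 0.097, H_out = 3.635 kJ/mol
  T = 364.2 K: K = (3.517, 0.372), RR gives ψ = 0.546, H_out = 26.346 kJ/mol
  T = 342.8 K: K = (2.698, 0.304), RR gives ψ = 0.371, H_out = 16.832 kJ/mol
  T = 332.1 K: K = (2.333, 0.271), RR gives ψ = 0.256, H_out = 11.053 kJ/mol
  T = 326.8 K: K = (2.163, 0.256), RR gives ψ = 0.185, H_out = 7.663 kJ/mol
  T = 324.1 K: K = (2.080, 0.249), RR gives ψ = 0.144, H_out = 5.736 kJ/mol
  T = 325.5 K: K = (2.123, 0.252), RR gives ψ = 0.166, H_out = 6.755 kJ/mol
Linear interpolation between T = 324.1 (H_out = 5.736) and T = 325.5 (H_out = 6.755) on hF = 6.035 gives T ≈ 324.5 K, at which ψ = 0.15.

T = 324.5 K, V/F = 0.15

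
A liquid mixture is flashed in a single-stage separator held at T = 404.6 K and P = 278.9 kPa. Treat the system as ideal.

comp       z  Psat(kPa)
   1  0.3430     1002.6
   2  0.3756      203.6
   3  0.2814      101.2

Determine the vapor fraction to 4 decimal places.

ψ = 0.5098

Raoult's law: Kᵢ = Pᵢˢᵃᵗ/P = Pᵢˢᵃᵗ/278.9.
  K_1 = 1002.6/278.9 = 3.594837, K_2 = 203.6/278.9 = 0.730011, K_3 = 101.2/278.9 = 0.362854
Let ψ = V/F and solve Σ zᵢ(Kᵢ−1)/(1+ψ(Kᵢ−1)) = 0.
g(0) = ΣzᵢKᵢ − 1 = 0.6093 and g(1) = 1 − Σzᵢ/Kᵢ = -0.3854, so a root lies in (0, 1).
Newton iteration, ψ⁰ = 0.61:
  ψ = 0.6100: g = -0.07009, g' = -0.6911 → ψ = 0.5086
  ψ = 0.5086: g = 0.00089, g' = -0.7160 → ψ = 0.5098
Converged at ψ = 0.5098.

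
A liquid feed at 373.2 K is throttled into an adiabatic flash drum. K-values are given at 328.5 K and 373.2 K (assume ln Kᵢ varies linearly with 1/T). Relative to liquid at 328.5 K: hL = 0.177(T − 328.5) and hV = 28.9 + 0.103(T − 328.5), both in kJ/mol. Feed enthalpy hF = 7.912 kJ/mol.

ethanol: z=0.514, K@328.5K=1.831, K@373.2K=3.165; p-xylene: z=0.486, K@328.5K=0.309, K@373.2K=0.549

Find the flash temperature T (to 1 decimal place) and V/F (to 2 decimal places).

Adiabatic flash: solve Rachford–Rice at each trial T, then check hF = ψ·hV(T) + (1−ψ)·hL(T).
  T = 328.5 K: K = (1.831, 0.309), RR gives ψ = 0.159, H_out = 4.595 kJ/mol
  T = 373.2 K: K = (3.165, 0.549), RR gives ψ = 0.915, H_out = 31.334 kJ/mol
  T = 350.9 K: K = (2.451, 0.420), RR gives ψ = 0.551, H_out = 18.973 kJ/mol
  T = 339.7 K: K = (2.129, 0.362), RR gives ψ = 0.375, H_out = 12.510 kJ/mol
  T = 334.1 K: K = (1.977, 0.335), RR gives ψ = 0.275, H_out = 8.831 kJ/mol
  T = 331.3 K: K = (1.903, 0.322), RR gives ψ = 0.220, H_out = 6.800 kJ/mol
  T = 332.7 K: K = (1.940, 0.328), RR gives ψ = 0.248, H_out = 7.835 kJ/mol
Linear interpolation between T = 332.7 (H_out = 7.835) and T = 334.1 (H_out = 8.831) on hF = 7.912 gives T ≈ 332.8 K, at which ψ = 0.25.

T = 332.8 K, V/F = 0.25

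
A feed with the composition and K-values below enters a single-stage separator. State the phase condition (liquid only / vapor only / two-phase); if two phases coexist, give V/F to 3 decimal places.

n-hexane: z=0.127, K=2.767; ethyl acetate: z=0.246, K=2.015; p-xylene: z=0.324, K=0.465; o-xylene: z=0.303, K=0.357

ΣzᵢKᵢ = 1.106; Σzᵢ/Kᵢ = 1.713.
Both exceed 1, so a two-phase solution exists.
Material balance + equilibrium reduce to Σ zᵢ(Kᵢ−1)/(1+ψ(Kᵢ−1)) = 0.
Newton iteration, ψ⁰ = 0.5:
  ψ = 0.500: g = -0.2390, g' = -0.668 → ψ = 0.142
  ψ = 0.142: g = -0.0046, g' = -0.707 → ψ = 0.136
Converged at ψ = 0.136.

two-phase, V/F = 0.136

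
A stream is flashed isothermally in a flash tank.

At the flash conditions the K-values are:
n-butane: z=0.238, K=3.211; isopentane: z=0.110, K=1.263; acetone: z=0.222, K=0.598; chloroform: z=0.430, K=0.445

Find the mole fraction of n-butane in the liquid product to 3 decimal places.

x_n-butane = 0.156

Rachford–Rice: g(β) = Σ zᵢ(Kᵢ−1)/(1+β(Kᵢ−1)) = 0.
g(0) = ΣzᵢKᵢ − 1 = 0.227 and g(1) = 1 − Σzᵢ/Kᵢ = -0.499, so a root lies in (0, 1).
Newton iteration, β⁰ = 0.59:
  β = 0.590: g = -0.2184, g' = -0.579 → β = 0.213
  β = 0.213: g = 0.0170, g' = -0.758 → β = 0.235
  β = 0.235: g = 0.0003, g' = -0.729 → β = 0.236
Converged at β = 0.236.
Compositions from xᵢ = zᵢ/(1+β(Kᵢ−1)), yᵢ = Kᵢxᵢ:
  n-butane: x = 0.156, y = 0.502
  isopentane: x = 0.104, y = 0.131
  acetone: x = 0.245, y = 0.147
  chloroform: x = 0.495, y = 0.220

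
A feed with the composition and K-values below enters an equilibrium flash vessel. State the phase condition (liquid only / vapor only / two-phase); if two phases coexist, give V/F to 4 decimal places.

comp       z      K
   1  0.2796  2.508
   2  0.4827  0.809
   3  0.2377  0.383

ΣzᵢKᵢ = 1.1828; Σzᵢ/Kᵢ = 1.3288.
Both exceed 1, so a two-phase solution exists.
Let ψ = V/F and solve Σ zᵢ(Kᵢ−1)/(1+ψ(Kᵢ−1)) = 0.
Iterate (Newton) starting at ψ = 0.5:
  ψ = 0.5000: g = -0.07364, g' = -0.4174 → ψ = 0.3236
  ψ = 0.3236: g = 0.00184, g' = -0.4484 → ψ = 0.3277
Converged at ψ = 0.3277.

two-phase, V/F = 0.3277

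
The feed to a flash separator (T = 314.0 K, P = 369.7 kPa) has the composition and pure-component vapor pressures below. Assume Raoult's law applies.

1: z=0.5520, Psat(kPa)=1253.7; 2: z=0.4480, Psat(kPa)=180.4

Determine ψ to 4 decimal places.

ψ = 0.8907

Raoult's law: Kᵢ = Pᵢˢᵃᵗ/P = Pᵢˢᵃᵗ/369.7.
  K_1 = 1253.7/369.7 = 3.391128, K_2 = 180.4/369.7 = 0.487963
Let ψ = V/F and solve Σ zᵢ(Kᵢ−1)/(1+ψ(Kᵢ−1)) = 0.
Feasibility: ΣzᵢKᵢ = 2.0905, Σzᵢ/Kᵢ = 1.0809 — both > 1, two phases present.
Binary case is linear: z₁(K₁−1)(1+ψ(K₂−1)) + z₂(K₂−1)(1+ψ(K₁−1)) = 0
⇒ ψ = [z₁(K₁−1)+z₂(K₂−1)] / [−(K₁−1)(K₂−1)] = 1.09051/1.22435 = 0.8907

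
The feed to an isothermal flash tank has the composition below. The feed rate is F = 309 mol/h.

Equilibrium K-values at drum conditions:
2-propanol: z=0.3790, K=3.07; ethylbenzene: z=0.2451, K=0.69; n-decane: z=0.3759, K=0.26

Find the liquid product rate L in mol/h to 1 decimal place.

Newton–Raphson from ψ = 0.5:
  ψ = 0.5000: g = -0.14593, g' = -0.9438 → ψ = 0.3454
  ψ = 0.3454: g = -0.00128, g' = -0.9532 → ψ = 0.3440
Converged at ψ = 0.3440.
Then V = ψ·F = 0.3440·309 = 106.3 mol/h and L = F − V = 202.7 mol/h.

L = 202.7 mol/h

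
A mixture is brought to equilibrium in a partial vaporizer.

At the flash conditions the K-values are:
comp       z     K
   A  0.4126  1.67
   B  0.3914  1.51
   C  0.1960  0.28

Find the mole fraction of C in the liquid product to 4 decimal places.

Material balance + equilibrium reduce to Σ zᵢ(Kᵢ−1)/(1+V/F(Kᵢ−1)) = 0.
g(0) = ΣzᵢKᵢ − 1 = 0.3349 and g(1) = 1 − Σzᵢ/Kᵢ = -0.2063, so a root lies in (0, 1).
Newton–Raphson from V/F = 0.61:
  V/F = 0.6100: g = 0.09685, g' = -0.4756 → V/F = 0.8136
  V/F = 0.8136: g = -0.02072, g' = -0.7207 → V/F = 0.7849
  V/F = 0.7849: g = -0.00077, g' = -0.6687 → V/F = 0.7837
Converged at V/F = 0.7837.
Compositions from xᵢ = zᵢ/(1+V/F(Kᵢ−1)), yᵢ = Kᵢxᵢ:
  A: x = 0.2705, y = 0.4518
  B: x = 0.2796, y = 0.4222
  C: x = 0.4498, y = 0.1260

x_C = 0.4498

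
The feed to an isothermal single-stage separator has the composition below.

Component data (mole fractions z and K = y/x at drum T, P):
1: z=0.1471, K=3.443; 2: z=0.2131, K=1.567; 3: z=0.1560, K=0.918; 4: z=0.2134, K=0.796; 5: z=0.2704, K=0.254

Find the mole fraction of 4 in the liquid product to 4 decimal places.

Material balance + equilibrium reduce to Σ zᵢ(Kᵢ−1)/(1+V/F(Kᵢ−1)) = 0.
g(0) = ΣzᵢKᵢ − 1 = 0.2221 and g(1) = 1 − Σzᵢ/Kᵢ = -0.6813, so a root lies in (0, 1).
Newton–Raphson from V/F = 0.5:
  V/F = 0.5000: g = -0.12763, g' = -0.6144 → V/F = 0.2923
  V/F = 0.2923: g = -0.00405, g' = -0.6065 → V/F = 0.2856
Converged at V/F = 0.2856.
Compositions from xᵢ = zᵢ/(1+V/F(Kᵢ−1)), yᵢ = Kᵢxᵢ:
  1: x = 0.0866, y = 0.2983
  2: x = 0.1834, y = 0.2874
  3: x = 0.1597, y = 0.1466
  4: x = 0.2266, y = 0.1804
  5: x = 0.3436, y = 0.0873

x_4 = 0.2266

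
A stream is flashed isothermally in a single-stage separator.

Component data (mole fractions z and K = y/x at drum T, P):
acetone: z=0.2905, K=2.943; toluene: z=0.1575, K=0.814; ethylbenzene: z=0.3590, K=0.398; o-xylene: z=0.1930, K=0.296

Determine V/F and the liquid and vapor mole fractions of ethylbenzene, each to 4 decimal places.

Material balance + equilibrium reduce to Σ zᵢ(Kᵢ−1)/(1+V/F(Kᵢ−1)) = 0.
Feasibility: ΣzᵢKᵢ = 1.1832, Σzᵢ/Kᵢ = 1.8462 — both > 1, two phases present.
Newton–Raphson from V/F = 0.4:
  V/F = 0.4000: g = -0.18785, g' = -0.7647 → V/F = 0.1543
  V/F = 0.1543: g = 0.01337, g' = -0.9334 → V/F = 0.1687
  V/F = 0.1687: g = 0.00015, g' = -0.9123 → V/F = 0.1688
Converged at V/F = 0.1688.
Compositions from xᵢ = zᵢ/(1+V/F(Kᵢ−1)), yᵢ = Kᵢxᵢ:
  acetone: x = 0.2187, y = 0.6438
  toluene: x = 0.1626, y = 0.1324
  ethylbenzene: x = 0.3996, y = 0.1590
  o-xylene: x = 0.2190, y = 0.0648

V/F = 0.1688, x_ethylbenzene = 0.3996, y_ethylbenzene = 0.1590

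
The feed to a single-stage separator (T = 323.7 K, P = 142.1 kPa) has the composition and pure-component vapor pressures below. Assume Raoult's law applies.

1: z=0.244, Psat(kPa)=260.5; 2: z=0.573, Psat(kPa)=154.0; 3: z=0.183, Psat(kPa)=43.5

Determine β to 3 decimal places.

Raoult's law: Kᵢ = Pᵢˢᵃᵗ/P = Pᵢˢᵃᵗ/142.1.
  K_1 = 260.5/142.1 = 1.83322, K_2 = 154.0/142.1 = 1.08374, K_3 = 43.5/142.1 = 0.30612
Material balance + equilibrium reduce to Σ zᵢ(Kᵢ−1)/(1+β(Kᵢ−1)) = 0.
g(0) = ΣzᵢKᵢ − 1 = 0.124 and g(1) = 1 − Σzᵢ/Kᵢ = -0.260, so a root lies in (0, 1).
Newton iteration, β⁰ = 0.53:
  β = 0.530: g = -0.0139, g' = -0.306 → β = 0.485
  β = 0.485: g = -0.0004, g' = -0.290 → β = 0.483
Converged at β = 0.483.

β = 0.483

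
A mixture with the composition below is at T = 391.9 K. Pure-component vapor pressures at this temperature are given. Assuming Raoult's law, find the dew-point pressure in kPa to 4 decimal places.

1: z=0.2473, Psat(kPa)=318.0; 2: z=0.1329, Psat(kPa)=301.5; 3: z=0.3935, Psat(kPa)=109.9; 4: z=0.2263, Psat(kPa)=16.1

At the dew point ψ → 1, so Σzᵢ/Kᵢ = 1 with Kᵢ = Pᵢˢᵃᵗ/P ⇒ 1/P = Σzᵢ/Pᵢˢᵃᵗ.
1/P = 0.2473/318.0 + 0.1329/301.5 + 0.3935/109.9 + 0.2263/16.1 = 0.0188549 ⇒ P = 53.0366 kPa

Pdew = 53.0366 kPa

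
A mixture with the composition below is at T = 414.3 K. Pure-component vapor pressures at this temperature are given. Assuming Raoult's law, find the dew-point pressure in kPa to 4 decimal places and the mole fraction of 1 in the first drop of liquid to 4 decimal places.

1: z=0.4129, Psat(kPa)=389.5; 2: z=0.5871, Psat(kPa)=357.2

Pdew = 369.8643 kPa, x_1 = 0.3921

At the dew point ψ → 1, so Σzᵢ/Kᵢ = 1 with Kᵢ = Pᵢˢᵃᵗ/P ⇒ 1/P = Σzᵢ/Pᵢˢᵃᵗ.
1/P = 0.4129/389.5 + 0.5871/357.2 = 0.0027037 ⇒ P = 369.8643 kPa
xᵢ = zᵢP/Pᵢˢᵃᵗ ⇒ x_1 = 0.4129·369.8643/389.5 = 0.3921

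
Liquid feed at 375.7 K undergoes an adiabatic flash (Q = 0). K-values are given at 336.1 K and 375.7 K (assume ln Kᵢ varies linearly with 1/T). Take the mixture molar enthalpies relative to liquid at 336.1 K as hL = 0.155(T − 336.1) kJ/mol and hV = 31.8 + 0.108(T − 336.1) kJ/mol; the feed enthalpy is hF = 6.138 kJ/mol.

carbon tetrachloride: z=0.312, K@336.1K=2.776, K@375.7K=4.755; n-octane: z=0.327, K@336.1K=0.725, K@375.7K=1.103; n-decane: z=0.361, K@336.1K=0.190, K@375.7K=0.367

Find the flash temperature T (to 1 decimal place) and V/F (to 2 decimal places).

Adiabatic flash: solve Rachford–Rice at each trial T, then check hF = ψ·hV(T) + (1−ψ)·hL(T).
  T = 336.1 K: K = (2.776, 0.725, 0.190), RR gives ψ = 0.162, H_out = 5.138 kJ/mol
  T = 375.7 K: K = (4.755, 1.103, 0.367), RR gives ψ = 0.630, H_out = 24.986 kJ/mol
  T = 355.9 K: K = (3.688, 0.905, 0.269), RR gives ψ = 0.399, H_out = 15.375 kJ/mol
  T = 346.0 K: K = (3.213, 0.812, 0.227), RR gives ψ = 0.286, H_out = 10.491 kJ/mol
  T = 341.1 K: K = (2.992, 0.769, 0.208), RR gives ψ = 0.227, H_out = 7.927 kJ/mol
  T = 338.6 K: K = (2.883, 0.747, 0.199), RR gives ψ = 0.195, H_out = 6.559 kJ/mol
  T = 337.4 K: K = (2.831, 0.736, 0.195), RR gives ψ = 0.179, H_out = 5.884 kJ/mol
  T = 338.0 K: K = (2.857, 0.741, 0.197), RR gives ψ = 0.187, H_out = 6.223 kJ/mol
Linear interpolation between T = 337.4 (H_out = 5.884) and T = 338.0 (H_out = 6.223) on hF = 6.138 gives T ≈ 337.8 K, at which ψ = 0.18.

T = 337.8 K, V/F = 0.18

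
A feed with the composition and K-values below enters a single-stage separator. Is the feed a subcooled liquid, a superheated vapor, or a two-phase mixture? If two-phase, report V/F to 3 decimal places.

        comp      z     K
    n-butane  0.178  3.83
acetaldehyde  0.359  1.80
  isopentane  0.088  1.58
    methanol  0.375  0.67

superheated vapor

ΣzᵢKᵢ = 1.718; Σzᵢ/Kᵢ = 0.861.
Since Σzᵢ/Kᵢ < 1 the mixture is above its dew point — single vapor phase.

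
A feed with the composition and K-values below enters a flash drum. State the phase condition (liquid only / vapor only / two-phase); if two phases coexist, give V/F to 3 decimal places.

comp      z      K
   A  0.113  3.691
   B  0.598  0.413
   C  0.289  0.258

ΣzᵢKᵢ = 0.739; Σzᵢ/Kᵢ = 2.599.
Since ΣzᵢKᵢ < 1 the mixture is below its bubble point — single liquid phase.

liquid only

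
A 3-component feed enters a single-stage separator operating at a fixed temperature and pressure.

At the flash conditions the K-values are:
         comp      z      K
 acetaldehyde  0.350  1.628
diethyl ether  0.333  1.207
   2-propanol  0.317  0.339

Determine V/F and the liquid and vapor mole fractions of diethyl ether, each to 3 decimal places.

Material balance + equilibrium reduce to Σ zᵢ(Kᵢ−1)/(1+V/F(Kᵢ−1)) = 0.
g(0) = ΣzᵢKᵢ − 1 = 0.079 and g(1) = 1 − Σzᵢ/Kᵢ = -0.426, so a root lies in (0, 1).
Newton iteration, V/F⁰ = 0.5:
  V/F = 0.500: g = -0.0832, g' = -0.401 → V/F = 0.292
  V/F = 0.292: g = -0.0090, g' = -0.324 → V/F = 0.264
Converged at V/F = 0.264.
Compositions from xᵢ = zᵢ/(1+V/F(Kᵢ−1)), yᵢ = Kᵢxᵢ:
  acetaldehyde: x = 0.300, y = 0.489
  diethyl ether: x = 0.316, y = 0.381
  2-propanol: x = 0.384, y = 0.130

V/F = 0.264, x_diethyl ether = 0.316, y_diethyl ether = 0.381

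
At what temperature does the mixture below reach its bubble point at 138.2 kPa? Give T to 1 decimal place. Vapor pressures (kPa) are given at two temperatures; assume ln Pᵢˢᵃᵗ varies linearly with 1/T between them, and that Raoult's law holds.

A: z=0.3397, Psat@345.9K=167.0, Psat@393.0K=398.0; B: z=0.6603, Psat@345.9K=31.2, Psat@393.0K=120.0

T = 371.5 K

Bubble-point temperature: ΣzᵢPᵢˢᵃᵗ(T) = P. Interpolate ln Pᵢˢᵃᵗ = aᵢ + bᵢ/T.
  T = 345.9 K: ΣzᵢPᵢˢᵃᵗ = 77.33 kPa
  T = 393.0 K: ΣzᵢPᵢˢᵃᵗ = 214.44 kPa
  T = 369.4 K: ΣzᵢPᵢˢᵃᵗ = 132.07 kPa
  T = 381.2 K: ΣzᵢPᵢˢᵃᵗ = 169.31 kPa
  T = 375.3 K: ΣzᵢPᵢˢᵃᵗ = 149.77 kPa
  T = 372.4 K: ΣzᵢPᵢˢᵃᵗ = 140.85 kPa
  T = 370.9 K: ΣzᵢPᵢˢᵃᵗ = 136.40 kPa
Interpolating between 370.9 K and 372.4 K gives T ≈ 371.5 K.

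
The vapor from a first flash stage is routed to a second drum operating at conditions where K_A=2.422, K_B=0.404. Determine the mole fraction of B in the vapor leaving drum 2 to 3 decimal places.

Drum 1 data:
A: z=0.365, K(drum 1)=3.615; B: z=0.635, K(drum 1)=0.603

Drum 1:
Let ψ₁ = V/F and solve Σ zᵢ(Kᵢ−1)/(1+ψ₁(Kᵢ−1)) = 0.
Check two-phase: ΣzᵢKᵢ = 1.702 > 1 and Σzᵢ/Kᵢ = 1.154 > 1, so g(0) = 0.702 > 0 and g(1) = -0.154 < 0.
Newton iteration, ψ₁⁰ = 0.5:
  ψ₁ = 0.500: g = 0.0991, g' = -0.625 → ψ₁ = 0.659
  ψ₁ = 0.659: g = 0.0092, g' = -0.520 → ψ₁ = 0.676
  ψ₁ = 0.676: g = 0.0001, g' = -0.513 → ψ₁ = 0.677
Converged at ψ₁ = 0.677.
Drum-1 compositions:
  A: x = 0.132, y = 0.476
  B: x = 0.868, y = 0.524
Drum-2 feed = drum-1 vapor: z₂ = (0.4765, 0.5235).
Drum 2:
Material balance + equilibrium reduce to Σ zᵢ(Kᵢ−1)/(1+ψ₂(Kᵢ−1)) = 0.
g(0) = ΣzᵢKᵢ − 1 = 0.366 and g(1) = 1 − Σzᵢ/Kᵢ = -0.493, so a root lies in (0, 1).
Binary case is linear: z₁(K₁−1)(1+ψ₂(K₂−1)) + z₂(K₂−1)(1+ψ₂(K₁−1)) = 0
⇒ ψ₂ = [z₁(K₁−1)+z₂(K₂−1)] / [−(K₁−1)(K₂−1)] = 0.3655/0.8475 = 0.431
  A: x = 0.295, y = 0.715
  B: x = 0.705, y = 0.285

y_B (drum 2) = 0.285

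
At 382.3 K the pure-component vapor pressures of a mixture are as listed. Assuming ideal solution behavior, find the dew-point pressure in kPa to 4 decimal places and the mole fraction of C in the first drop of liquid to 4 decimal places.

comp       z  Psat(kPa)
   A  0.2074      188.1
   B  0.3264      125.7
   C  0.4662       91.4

Pdew = 113.6374 kPa, x_C = 0.5796

At the dew point ψ → 1, so Σzᵢ/Kᵢ = 1 with Kᵢ = Pᵢˢᵃᵗ/P ⇒ 1/P = Σzᵢ/Pᵢˢᵃᵗ.
1/P = 0.2074/188.1 + 0.3264/125.7 + 0.4662/91.4 = 0.0087999 ⇒ P = 113.6374 kPa
xᵢ = zᵢP/Pᵢˢᵃᵗ ⇒ x_C = 0.4662·113.6374/91.4 = 0.5796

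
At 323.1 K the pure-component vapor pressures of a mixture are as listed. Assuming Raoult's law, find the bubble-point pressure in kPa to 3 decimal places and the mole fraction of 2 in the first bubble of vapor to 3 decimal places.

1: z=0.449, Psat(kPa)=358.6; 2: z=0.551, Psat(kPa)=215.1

Pbub = 279.532 kPa, y_2 = 0.424

At the bubble point ψ → 0, so ΣzᵢKᵢ = 1 with Kᵢ = Pᵢˢᵃᵗ/P ⇒ P = ΣzᵢPᵢˢᵃᵗ.
P = 0.449·358.6 + 0.551·215.1 = 279.532 kPa
yᵢ = zᵢPᵢˢᵃᵗ/P ⇒ y_2 = 0.551·215.1/279.532 = 0.424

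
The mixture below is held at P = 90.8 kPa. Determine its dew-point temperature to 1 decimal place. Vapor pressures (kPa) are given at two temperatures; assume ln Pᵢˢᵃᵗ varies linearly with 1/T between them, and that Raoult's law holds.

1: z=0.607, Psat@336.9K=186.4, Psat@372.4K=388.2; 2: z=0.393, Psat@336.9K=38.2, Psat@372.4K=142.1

T = 342.7 K

Dew-point temperature: Σzᵢ·P/Pᵢˢᵃᵗ(T) = 1. Interpolate ln Pᵢˢᵃᵗ = aᵢ + bᵢ/T.
  T = 336.9 K: ΣzᵢP/Pᵢˢᵃᵗ = 1.2298
  T = 372.4 K: ΣzᵢP/Pᵢˢᵃᵗ = 0.3931
  T = 354.6 K: ΣzᵢP/Pᵢˢᵃᵗ = 0.6709
  T = 345.8 K: ΣzᵢP/Pᵢˢᵃᵗ = 0.8978
  T = 341.4 K: ΣzᵢP/Pᵢˢᵃᵗ = 1.0461
  T = 343.6 K: ΣzᵢP/Pᵢˢᵃᵗ = 0.9685
Interpolating between 341.4 K and 343.6 K gives T ≈ 342.7 K.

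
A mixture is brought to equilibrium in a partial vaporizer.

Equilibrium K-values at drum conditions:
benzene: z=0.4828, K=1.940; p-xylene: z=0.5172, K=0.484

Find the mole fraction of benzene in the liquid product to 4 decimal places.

x_benzene = 0.3544

Let ψ = V/F and solve Σ zᵢ(Kᵢ−1)/(1+ψ(Kᵢ−1)) = 0.
Feasibility: ΣzᵢKᵢ = 1.1870, Σzᵢ/Kᵢ = 1.3175 — both > 1, two phases present.
Iterate (Newton) starting at ψ = 0.42:
  ψ = 0.4200: g = -0.01534, g' = -0.4437 → ψ = 0.3854
Converged at ψ = 0.3854.
Compositions from xᵢ = zᵢ/(1+ψ(Kᵢ−1)), yᵢ = Kᵢxᵢ:
  benzene: x = 0.3544, y = 0.6875
  p-xylene: x = 0.6456, y = 0.3125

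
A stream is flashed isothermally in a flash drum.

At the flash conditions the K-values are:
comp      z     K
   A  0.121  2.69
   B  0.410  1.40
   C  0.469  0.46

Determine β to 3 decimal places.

β = 0.250

Let β = V/F and solve Σ zᵢ(Kᵢ−1)/(1+β(Kᵢ−1)) = 0.
g(0) = ΣzᵢKᵢ − 1 = 0.115 and g(1) = 1 − Σzᵢ/Kᵢ = -0.357, so a root lies in (0, 1).
Newton iteration, β⁰ = 0.38:
  β = 0.380: g = -0.0518, g' = -0.394 → β = 0.249
  β = 0.249: g = 0.0006, g' = -0.408 → β = 0.250
Converged at β = 0.250.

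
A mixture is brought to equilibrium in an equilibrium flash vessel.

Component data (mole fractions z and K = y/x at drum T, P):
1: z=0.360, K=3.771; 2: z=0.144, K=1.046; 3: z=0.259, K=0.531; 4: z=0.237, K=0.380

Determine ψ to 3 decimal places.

ψ = 0.570

Let ψ = V/F and solve Σ zᵢ(Kᵢ−1)/(1+ψ(Kᵢ−1)) = 0.
g(0) = ΣzᵢKᵢ − 1 = 0.736 and g(1) = 1 − Σzᵢ/Kᵢ = -0.345, so a root lies in (0, 1).
Iterate (Newton) starting at ψ = 0.7:
  ψ = 0.700: g = -0.0947, g' = -0.731 → ψ = 0.570
Converged at ψ = 0.570.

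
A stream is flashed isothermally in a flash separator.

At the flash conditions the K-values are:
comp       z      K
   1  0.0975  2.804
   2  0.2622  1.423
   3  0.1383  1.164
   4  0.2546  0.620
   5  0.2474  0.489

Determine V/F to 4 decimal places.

V/F = 0.2238

Material balance + equilibrium reduce to Σ zᵢ(Kᵢ−1)/(1+V/F(Kᵢ−1)) = 0.
Check two-phase: ΣzᵢKᵢ = 1.0863 > 1 and Σzᵢ/Kᵢ = 1.2544 > 1, so g(0) = 0.0863 > 0 and g(1) = -0.2544 < 0.
Iterate (Newton) starting at V/F = 0.61:
  V/F = 0.6100: g = -0.11710, g' = -0.3033 → V/F = 0.2239
  V/F = 0.2239: g = -0.00003, g' = -0.3299 → V/F = 0.2238
Converged at V/F = 0.2238.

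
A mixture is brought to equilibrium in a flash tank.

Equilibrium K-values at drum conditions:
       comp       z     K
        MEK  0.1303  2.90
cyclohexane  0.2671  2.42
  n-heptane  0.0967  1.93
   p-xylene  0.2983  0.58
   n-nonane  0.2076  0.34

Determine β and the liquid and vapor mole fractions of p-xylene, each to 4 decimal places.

Let β = V/F and solve Σ zᵢ(Kᵢ−1)/(1+β(Kᵢ−1)) = 0.
Feasibility: ΣzᵢKᵢ = 1.4545, Σzᵢ/Kᵢ = 1.3303 — both > 1, two phases present.
Newton–Raphson from β = 0.5:
  β = 0.5000: g = 0.04706, g' = -0.6326 → β = 0.5744
  β = 0.5744: g = 0.00011, g' = -0.6324 → β = 0.5746
Converged at β = 0.5746.
Compositions from xᵢ = zᵢ/(1+β(Kᵢ−1)), yᵢ = Kᵢxᵢ:
  MEK: x = 0.0623, y = 0.1807
  cyclohexane: x = 0.1471, y = 0.3560
  n-heptane: x = 0.0630, y = 0.1216
  p-xylene: x = 0.3932, y = 0.2280
  n-nonane: x = 0.3344, y = 0.1137

β = 0.5746, x_p-xylene = 0.3932, y_p-xylene = 0.2280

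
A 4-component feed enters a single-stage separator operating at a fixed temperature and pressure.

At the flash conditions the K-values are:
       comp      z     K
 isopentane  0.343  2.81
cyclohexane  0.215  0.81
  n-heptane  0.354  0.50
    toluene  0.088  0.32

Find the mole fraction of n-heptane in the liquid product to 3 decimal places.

x_n-heptane = 0.448

Rachford–Rice: g(V/F) = Σ zᵢ(Kᵢ−1)/(1+V/F(Kᵢ−1)) = 0.
g(0) = ΣzᵢKᵢ − 1 = 0.343 and g(1) = 1 − Σzᵢ/Kᵢ = -0.370, so a root lies in (0, 1).
Newton iteration, V/F⁰ = 0.5:
  V/F = 0.500: g = -0.0459, g' = -0.570 → V/F = 0.419
  V/F = 0.419: g = 0.0008, g' = -0.594 → V/F = 0.421
Converged at V/F = 0.421.
Compositions from xᵢ = zᵢ/(1+V/F(Kᵢ−1)), yᵢ = Kᵢxᵢ:
  isopentane: x = 0.195, y = 0.547
  cyclohexane: x = 0.234, y = 0.189
  n-heptane: x = 0.448, y = 0.224
  toluene: x = 0.123, y = 0.039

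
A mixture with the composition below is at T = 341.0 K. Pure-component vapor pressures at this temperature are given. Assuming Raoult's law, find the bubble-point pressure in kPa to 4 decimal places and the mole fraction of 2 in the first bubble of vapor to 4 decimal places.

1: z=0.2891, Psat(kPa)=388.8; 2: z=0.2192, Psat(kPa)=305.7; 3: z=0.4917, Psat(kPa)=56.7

At the bubble point ψ → 0, so ΣzᵢKᵢ = 1 with Kᵢ = Pᵢˢᵃᵗ/P ⇒ P = ΣzᵢPᵢˢᵃᵗ.
P = 0.2891·388.8 + 0.2192·305.7 + 0.4917·56.7 = 207.2909 kPa
yᵢ = zᵢPᵢˢᵃᵗ/P ⇒ y_2 = 0.2192·305.7/207.2909 = 0.3233

Pbub = 207.2909 kPa, y_2 = 0.3233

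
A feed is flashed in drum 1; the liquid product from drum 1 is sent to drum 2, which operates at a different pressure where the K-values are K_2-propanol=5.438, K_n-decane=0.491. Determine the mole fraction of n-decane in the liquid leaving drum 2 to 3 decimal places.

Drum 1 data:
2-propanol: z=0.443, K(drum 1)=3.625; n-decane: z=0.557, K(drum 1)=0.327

x_n-decane (drum 2) = 0.897

Drum 1:
Let ψ₁ = V/F and solve Σ zᵢ(Kᵢ−1)/(1+ψ₁(Kᵢ−1)) = 0.
g(0) = ΣzᵢKᵢ − 1 = 0.788 and g(1) = 1 − Σzᵢ/Kᵢ = -0.826, so a root lies in (0, 1).
Binary case is linear: z₁(K₁−1)(1+ψ₁(K₂−1)) + z₂(K₂−1)(1+ψ₁(K₁−1)) = 0
⇒ ψ₁ = [z₁(K₁−1)+z₂(K₂−1)] / [−(K₁−1)(K₂−1)] = 0.7880/1.7666 = 0.446
Drum-1 compositions:
  2-propanol: x = 0.204, y = 0.740
  n-decane: x = 0.796, y = 0.260
Drum-2 feed = drum-1 liquid: z₂ = (0.2041, 0.7959).
Drum 2:
Material balance + equilibrium reduce to Σ zᵢ(Kᵢ−1)/(1+ψ₂(Kᵢ−1)) = 0.
Check two-phase: ΣzᵢKᵢ = 1.500 > 1 and Σzᵢ/Kᵢ = 1.659 > 1, so g(0) = 0.500 > 0 and g(1) = -0.659 < 0.
Binary case is linear: z₁(K₁−1)(1+ψ₂(K₂−1)) + z₂(K₂−1)(1+ψ₂(K₁−1)) = 0
⇒ ψ₂ = [z₁(K₁−1)+z₂(K₂−1)] / [−(K₁−1)(K₂−1)] = 0.5005/2.2589 = 0.222
  2-propanol: x = 0.103, y = 0.560
  n-decane: x = 0.897, y = 0.440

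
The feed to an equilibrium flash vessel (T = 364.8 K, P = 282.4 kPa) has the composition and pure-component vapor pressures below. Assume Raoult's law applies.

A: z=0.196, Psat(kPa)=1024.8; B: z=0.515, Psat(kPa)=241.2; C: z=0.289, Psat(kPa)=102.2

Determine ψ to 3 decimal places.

Raoult's law: Kᵢ = Pᵢˢᵃᵗ/P = Pᵢˢᵃᵗ/282.4.
  K_A = 1024.8/282.4 = 3.62890, K_B = 241.2/282.4 = 0.85411, K_C = 102.2/282.4 = 0.36190
Rachford–Rice: g(ψ) = Σ zᵢ(Kᵢ−1)/(1+ψ(Kᵢ−1)) = 0.
g(0) = ΣzᵢKᵢ − 1 = 0.256 and g(1) = 1 − Σzᵢ/Kᵢ = -0.456, so a root lies in (0, 1).
Newton iteration, ψ⁰ = 0.67:
  ψ = 0.670: g = -0.2188, g' = -0.550 → ψ = 0.272
  ψ = 0.272: g = -0.0011, g' = -0.644 → ψ = 0.271
Converged at ψ = 0.271.

ψ = 0.271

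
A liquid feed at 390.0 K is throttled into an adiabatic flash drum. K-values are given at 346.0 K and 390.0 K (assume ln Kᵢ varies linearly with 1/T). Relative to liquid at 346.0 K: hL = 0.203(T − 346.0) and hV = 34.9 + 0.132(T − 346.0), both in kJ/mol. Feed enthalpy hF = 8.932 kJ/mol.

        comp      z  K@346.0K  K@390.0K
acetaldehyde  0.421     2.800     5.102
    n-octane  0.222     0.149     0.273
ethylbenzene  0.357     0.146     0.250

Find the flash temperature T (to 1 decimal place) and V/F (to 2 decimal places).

Adiabatic flash: solve Rachford–Rice at each trial T, then check hF = ψ·hV(T) + (1−ψ)·hL(T).
  T = 346.0 K: K = (2.800, 0.149, 0.146), RR gives ψ = 0.172, H_out = 6.002 kJ/mol
  T = 390.0 K: K = (5.102, 0.273, 0.250), RR gives ψ = 0.427, H_out = 22.494 kJ/mol
  T = 368.0 K: K = (3.848, 0.205, 0.194), RR gives ψ = 0.322, H_out = 15.198 kJ/mol
  T = 357.0 K: K = (3.299, 0.176, 0.169), RR gives ψ = 0.256, H_out = 10.979 kJ/mol
  T = 351.5 K: K = (3.043, 0.162, 0.157), RR gives ψ = 0.217, H_out = 8.614 kJ/mol
  T = 354.2 K: K = (3.167, 0.169, 0.163), RR gives ψ = 0.237, H_out = 9.802 kJ/mol
  T = 352.9 K: K = (3.107, 0.165, 0.160), RR gives ψ = 0.228, H_out = 9.237 kJ/mol
Linear interpolation between T = 351.5 (H_out = 8.614) and T = 352.9 (H_out = 9.237) on hF = 8.932 gives T ≈ 352.2 K, at which ψ = 0.22.

T = 352.2 K, V/F = 0.22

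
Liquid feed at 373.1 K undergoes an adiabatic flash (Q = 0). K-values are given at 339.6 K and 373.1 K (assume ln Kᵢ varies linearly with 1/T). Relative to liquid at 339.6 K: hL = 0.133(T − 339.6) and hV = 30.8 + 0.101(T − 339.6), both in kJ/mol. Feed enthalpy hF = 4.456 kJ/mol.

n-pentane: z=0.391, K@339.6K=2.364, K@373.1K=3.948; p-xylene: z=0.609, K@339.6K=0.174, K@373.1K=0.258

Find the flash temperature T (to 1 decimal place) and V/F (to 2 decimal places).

T = 346.7 K, V/F = 0.12

Adiabatic flash: solve Rachford–Rice at each trial T, then check hF = ψ·hV(T) + (1−ψ)·hL(T).
  T = 339.6 K: K = (2.364, 0.174), RR gives ψ = 0.027, H_out = 0.828 kJ/mol
  T = 373.1 K: K = (3.948, 0.258), RR gives ψ = 0.320, H_out = 13.980 kJ/mol
  T = 356.4 K: K = (3.094, 0.214), RR gives ψ = 0.207, H_out = 8.489 kJ/mol
  T = 348.0 K: K = (2.713, 0.193), RR gives ψ = 0.129, H_out = 5.066 kJ/mol
  T = 343.8 K: K = (2.535, 0.184), RR gives ψ = 0.082, H_out = 3.077 kJ/mol
  T = 345.9 K: K = (2.623, 0.188), RR gives ψ = 0.107, H_out = 4.100 kJ/mol
Linear interpolation between T = 345.9 (H_out = 4.100) and T = 348.0 (H_out = 5.066) on hF = 4.456 gives T ≈ 346.7 K, at which ψ = 0.12.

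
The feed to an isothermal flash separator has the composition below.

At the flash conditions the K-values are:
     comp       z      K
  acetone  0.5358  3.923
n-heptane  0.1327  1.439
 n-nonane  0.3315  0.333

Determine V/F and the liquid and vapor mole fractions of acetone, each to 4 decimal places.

Material balance + equilibrium reduce to Σ zᵢ(Kᵢ−1)/(1+V/F(Kᵢ−1)) = 0.
Check two-phase: ΣzᵢKᵢ = 2.4033 > 1 and Σzᵢ/Kᵢ = 1.2243 > 1, so g(0) = 1.4033 > 0 and g(1) = -0.2243 < 0.
Newton iteration, V/F⁰ = 0.51:
  V/F = 0.5100: g = 0.34129, g' = -1.0937 → V/F = 0.8220
  V/F = 0.8220: g = 0.01355, g' = -1.1320 → V/F = 0.8340
  V/F = 0.8340: g = -0.00011, g' = -1.1501 → V/F = 0.8339
Converged at V/F = 0.8339.
Compositions from xᵢ = zᵢ/(1+V/F(Kᵢ−1)), yᵢ = Kᵢxᵢ:
  acetone: x = 0.1559, y = 0.6115
  n-heptane: x = 0.0971, y = 0.1398
  n-nonane: x = 0.7470, y = 0.2487

V/F = 0.8339, x_acetone = 0.1559, y_acetone = 0.6115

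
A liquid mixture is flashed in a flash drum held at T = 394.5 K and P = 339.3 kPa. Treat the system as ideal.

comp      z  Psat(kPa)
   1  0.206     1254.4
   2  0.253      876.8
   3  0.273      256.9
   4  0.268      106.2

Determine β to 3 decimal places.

Raoult's law: Kᵢ = Pᵢˢᵃᵗ/P = Pᵢˢᵃᵗ/339.3.
  K_1 = 1254.4/339.3 = 3.69702, K_2 = 876.8/339.3 = 2.58414, K_3 = 256.9/339.3 = 0.75715, K_4 = 106.2/339.3 = 0.31300
Rachford–Rice: g(β) = Σ zᵢ(Kᵢ−1)/(1+β(Kᵢ−1)) = 0.
Feasibility: ΣzᵢKᵢ = 1.706, Σzᵢ/Kᵢ = 1.370 — both > 1, two phases present.
Iterate (Newton) starting at β = 0.5:
  β = 0.500: g = 0.1043, g' = -0.784 → β = 0.633
  β = 0.633: g = 0.0011, g' = -0.781 → β = 0.635
Converged at β = 0.635.

β = 0.635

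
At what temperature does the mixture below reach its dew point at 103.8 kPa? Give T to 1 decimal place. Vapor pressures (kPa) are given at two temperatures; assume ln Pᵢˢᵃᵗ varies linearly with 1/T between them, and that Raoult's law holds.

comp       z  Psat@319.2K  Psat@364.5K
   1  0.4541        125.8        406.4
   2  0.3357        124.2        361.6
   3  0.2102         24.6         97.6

Dew-point temperature: Σzᵢ·P/Pᵢˢᵃᵗ(T) = 1. Interpolate ln Pᵢˢᵃᵗ = aᵢ + bᵢ/T.
  T = 319.2 K: ΣzᵢP/Pᵢˢᵃᵗ = 1.5422
  T = 364.5 K: ΣzᵢP/Pᵢˢᵃᵗ = 0.4359
  T = 341.9 K: ΣzᵢP/Pᵢˢᵃᵗ = 0.7836
  T = 330.5 K: ΣzᵢP/Pᵢˢᵃᵗ = 1.0875
  T = 336.2 K: ΣzᵢP/Pᵢˢᵃᵗ = 0.9204
  T = 333.4 K: ΣzᵢP/Pᵢˢᵃᵗ = 0.9983
Interpolating between 330.5 K and 333.4 K gives T ≈ 333.3 K.

T = 333.3 K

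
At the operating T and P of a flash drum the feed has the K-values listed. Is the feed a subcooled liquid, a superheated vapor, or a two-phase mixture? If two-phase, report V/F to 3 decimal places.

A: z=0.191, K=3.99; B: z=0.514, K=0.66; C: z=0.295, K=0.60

two-phase, V/F = 0.257

ΣzᵢKᵢ = 1.278; Σzᵢ/Kᵢ = 1.318.
Both exceed 1, so a two-phase solution exists.
Let ψ = V/F and solve Σ zᵢ(Kᵢ−1)/(1+ψ(Kᵢ−1)) = 0.
Newton iteration, ψ⁰ = 0.5:
  ψ = 0.500: g = -0.1292, g' = -0.434 → ψ = 0.203
  ψ = 0.203: g = 0.0395, g' = -0.787 → ψ = 0.253
  ψ = 0.253: g = 0.0027, g' = -0.683 → ψ = 0.257
Converged at ψ = 0.257.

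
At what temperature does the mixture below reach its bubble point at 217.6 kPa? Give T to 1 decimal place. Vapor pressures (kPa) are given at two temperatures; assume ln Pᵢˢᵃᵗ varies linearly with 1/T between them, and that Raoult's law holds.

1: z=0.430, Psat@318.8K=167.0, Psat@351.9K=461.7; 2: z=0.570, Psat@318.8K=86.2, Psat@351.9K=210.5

T = 338.1 K

Bubble-point temperature: ΣzᵢPᵢˢᵃᵗ(T) = P. Interpolate ln Pᵢˢᵃᵗ = aᵢ + bᵢ/T.
  T = 318.8 K: ΣzᵢPᵢˢᵃᵗ = 120.94 kPa
  T = 351.9 K: ΣzᵢPᵢˢᵃᵗ = 318.52 kPa
  T = 335.4 K: ΣzᵢPᵢˢᵃᵗ = 201.22 kPa
  T = 343.6 K: ΣzᵢPᵢˢᵃᵗ = 254.18 kPa
  T = 339.5 K: ΣzᵢPᵢˢᵃᵗ = 226.47 kPa
  T = 337.4 K: ΣzᵢPᵢˢᵃᵗ = 213.24 kPa
Interpolating between 337.4 K and 339.5 K gives T ≈ 338.1 K.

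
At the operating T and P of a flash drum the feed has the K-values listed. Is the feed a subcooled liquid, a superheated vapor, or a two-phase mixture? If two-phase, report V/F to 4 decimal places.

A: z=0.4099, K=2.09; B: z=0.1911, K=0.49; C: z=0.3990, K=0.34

ΣzᵢKᵢ = 1.0860; Σzᵢ/Kᵢ = 1.7597.
Both exceed 1, so a two-phase solution exists.
Iterate (Newton) starting at ψ = 0.4:
  ψ = 0.4000: g = -0.16910, g' = -0.6355 → ψ = 0.1339
  ψ = 0.1339: g = -0.00358, g' = -0.6372 → ψ = 0.1283
Converged at ψ = 0.1283.

two-phase, V/F = 0.1283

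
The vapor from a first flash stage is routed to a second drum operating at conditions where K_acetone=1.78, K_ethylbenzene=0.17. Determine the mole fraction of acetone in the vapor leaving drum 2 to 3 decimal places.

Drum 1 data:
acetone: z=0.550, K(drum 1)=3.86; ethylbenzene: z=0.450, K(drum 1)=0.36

y_acetone (drum 2) = 0.918

Drum 1:
Material balance + equilibrium reduce to Σ zᵢ(Kᵢ−1)/(1+ψ₁(Kᵢ−1)) = 0.
Feasibility: ΣzᵢKᵢ = 2.285, Σzᵢ/Kᵢ = 1.392 — both > 1, two phases present.
Binary case is linear: z₁(K₁−1)(1+ψ₁(K₂−1)) + z₂(K₂−1)(1+ψ₁(K₁−1)) = 0
⇒ ψ₁ = [z₁(K₁−1)+z₂(K₂−1)] / [−(K₁−1)(K₂−1)] = 1.2850/1.8304 = 0.702
Drum-1 compositions:
  acetone: x = 0.183, y = 0.706
  ethylbenzene: x = 0.817, y = 0.294
Drum-2 feed = drum-1 vapor: z₂ = (0.7058, 0.2942).
Drum 2:
Binary case is linear: z₁(K₁−1)(1+ψ₂(K₂−1)) + z₂(K₂−1)(1+ψ₂(K₁−1)) = 0
⇒ ψ₂ = [z₁(K₁−1)+z₂(K₂−1)] / [−(K₁−1)(K₂−1)] = 0.3064/0.6474 = 0.473
  acetone: x = 0.516, y = 0.918
  ethylbenzene: x = 0.484, y = 0.082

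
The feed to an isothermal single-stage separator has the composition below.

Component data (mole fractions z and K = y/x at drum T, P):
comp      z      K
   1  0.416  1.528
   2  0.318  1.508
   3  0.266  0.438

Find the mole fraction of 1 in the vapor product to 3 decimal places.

Material balance + equilibrium reduce to Σ zᵢ(Kᵢ−1)/(1+ψ(Kᵢ−1)) = 0.
g(0) = ΣzᵢKᵢ − 1 = 0.232 and g(1) = 1 − Σzᵢ/Kᵢ = -0.090, so a root lies in (0, 1).
Newton iteration, ψ⁰ = 0.5:
  ψ = 0.500: g = 0.0947, g' = -0.287 → ψ = 0.830
  ψ = 0.830: g = -0.0137, g' = -0.392 → ψ = 0.795
  ψ = 0.795: g = -0.0003, g' = -0.374 → ψ = 0.794
Converged at ψ = 0.794.
Compositions from xᵢ = zᵢ/(1+ψ(Kᵢ−1)), yᵢ = Kᵢxᵢ:
  1: x = 0.293, y = 0.448
  2: x = 0.227, y = 0.342
  3: x = 0.480, y = 0.210

y_1 = 0.448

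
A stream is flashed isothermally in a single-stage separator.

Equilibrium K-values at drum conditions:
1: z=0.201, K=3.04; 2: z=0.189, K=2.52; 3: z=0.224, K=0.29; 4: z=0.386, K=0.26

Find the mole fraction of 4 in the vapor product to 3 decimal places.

y_4 = 0.117

Rachford–Rice: g(V/F) = Σ zᵢ(Kᵢ−1)/(1+V/F(Kᵢ−1)) = 0.
Check two-phase: ΣzᵢKᵢ = 1.253 > 1 and Σzᵢ/Kᵢ = 2.398 > 1, so g(0) = 0.253 > 0 and g(1) = -1.398 < 0.
Newton–Raphson from V/F = 0.5:
  V/F = 0.500: g = -0.3338, g' = -1.150 → V/F = 0.210
  V/F = 0.210: g = -0.0200, g' = -1.113 → V/F = 0.192
Converged at V/F = 0.192.
Compositions from xᵢ = zᵢ/(1+V/F(Kᵢ−1)), yᵢ = Kᵢxᵢ:
  1: x = 0.144, y = 0.439
  2: x = 0.146, y = 0.369
  3: x = 0.259, y = 0.075
  4: x = 0.450, y = 0.117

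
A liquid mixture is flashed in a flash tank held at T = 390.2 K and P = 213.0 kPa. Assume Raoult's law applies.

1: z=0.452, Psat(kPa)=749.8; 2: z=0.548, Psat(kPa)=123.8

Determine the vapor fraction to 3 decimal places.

ψ = 0.862

Raoult's law: Kᵢ = Pᵢˢᵃᵗ/P = Pᵢˢᵃᵗ/213.0.
  K_1 = 749.8/213.0 = 3.52019, K_2 = 123.8/213.0 = 0.58122
Rachford–Rice: g(ψ) = Σ zᵢ(Kᵢ−1)/(1+ψ(Kᵢ−1)) = 0.
Check two-phase: ΣzᵢKᵢ = 1.910 > 1 and Σzᵢ/Kᵢ = 1.071 > 1, so g(0) = 0.910 > 0 and g(1) = -0.071 < 0.
Newton iteration, ψ⁰ = 0.5:
  ψ = 0.500: g = 0.2137, g' = -0.716 → ψ = 0.799
  ψ = 0.799: g = 0.0333, g' = -0.533 → ψ = 0.861
  ψ = 0.861: g = 0.0004, g' = -0.521 → ψ = 0.862
Converged at ψ = 0.862.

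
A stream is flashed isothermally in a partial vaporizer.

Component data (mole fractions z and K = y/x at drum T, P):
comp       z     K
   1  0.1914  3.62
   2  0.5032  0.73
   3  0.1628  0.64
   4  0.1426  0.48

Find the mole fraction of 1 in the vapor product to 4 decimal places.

Rachford–Rice: g(ψ) = Σ zᵢ(Kᵢ−1)/(1+ψ(Kᵢ−1)) = 0.
Feasibility: ΣzᵢKᵢ = 1.2328, Σzᵢ/Kᵢ = 1.2936 — both > 1, two phases present.
Newton–Raphson from ψ = 0.56:
  ψ = 0.5600: g = -0.13484, g' = -0.3766 → ψ = 0.2020
  ψ = 0.2020: g = 0.03818, g' = -0.6756 → ψ = 0.2585
  ψ = 0.2585: g = 0.00264, g' = -0.5866 → ψ = 0.2630
Converged at ψ = 0.2630.
Compositions from xᵢ = zᵢ/(1+ψ(Kᵢ−1)), yᵢ = Kᵢxᵢ:
  1: x = 0.1133, y = 0.4102
  2: x = 0.5417, y = 0.3954
  3: x = 0.1798, y = 0.1151
  4: x = 0.1652, y = 0.0793

y_1 = 0.4102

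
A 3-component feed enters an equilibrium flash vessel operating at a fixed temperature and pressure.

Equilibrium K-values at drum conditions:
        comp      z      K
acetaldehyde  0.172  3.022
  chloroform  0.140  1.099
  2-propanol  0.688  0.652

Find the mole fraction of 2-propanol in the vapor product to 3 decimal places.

Material balance + equilibrium reduce to Σ zᵢ(Kᵢ−1)/(1+ψ(Kᵢ−1)) = 0.
g(0) = ΣzᵢKᵢ − 1 = 0.122 and g(1) = 1 − Σzᵢ/Kᵢ = -0.240, so a root lies in (0, 1).
Iterate (Newton) starting at ψ = 0.5:
  ψ = 0.500: g = -0.1037, g' = -0.297 → ψ = 0.151
  ψ = 0.151: g = 0.0273, g' = -0.507 → ψ = 0.205
  ψ = 0.205: g = 0.0016, g' = -0.449 → ψ = 0.209
Converged at ψ = 0.209.
Compositions from xᵢ = zᵢ/(1+ψ(Kᵢ−1)), yᵢ = Kᵢxᵢ:
  acetaldehyde: x = 0.121, y = 0.366
  chloroform: x = 0.137, y = 0.151
  2-propanol: x = 0.742, y = 0.484

y_2-propanol = 0.484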